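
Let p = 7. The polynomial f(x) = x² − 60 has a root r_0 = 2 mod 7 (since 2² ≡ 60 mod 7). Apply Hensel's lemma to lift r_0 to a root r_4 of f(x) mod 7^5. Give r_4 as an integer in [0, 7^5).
r_4 = 9914 (mod 16807)

Hensel's recurrence: r_{i+1} = r_i − f(r_i)·(f′(r_i))^{-1} mod 7^{i+2}, with f′(x) = 2x. Iterate:
  r_0 = 2 (mod 7)
  r_1 = 16 (mod 49)
  r_2 = 310 (mod 343)
  r_3 = 310 (mod 2401)
  r_4 = 9914 (mod 16807)
Final: r_4 = 9914, and one checks f(r_4) ≡ 0 mod 7^5.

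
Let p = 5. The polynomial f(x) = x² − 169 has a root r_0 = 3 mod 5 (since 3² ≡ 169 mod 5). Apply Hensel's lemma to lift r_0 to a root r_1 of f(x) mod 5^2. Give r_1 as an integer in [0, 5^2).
r_1 = 13 (mod 25)

Hensel's recurrence: r_{i+1} = r_i − f(r_i)·(f′(r_i))^{-1} mod 5^{i+2}, with f′(x) = 2x. Iterate:
  r_0 = 3 (mod 5)
  r_1 = 13 (mod 25)
Final: r_1 = 13, and one checks f(r_1) ≡ 0 mod 5^2.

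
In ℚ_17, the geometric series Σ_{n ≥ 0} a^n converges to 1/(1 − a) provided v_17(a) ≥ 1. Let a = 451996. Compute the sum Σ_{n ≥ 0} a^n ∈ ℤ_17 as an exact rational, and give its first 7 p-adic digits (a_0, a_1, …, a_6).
Σ a^n = 1/(1 − a) = -1/451995;  first 7 digits = (1, 0, 0, 7, 5, 0, 15)

v_17(a) = 3 ≥ 1, so the series converges in ℤ_17 to 1/(1 − a) = 1/(1 − 451996) = -1/451995. Expand this rational in ℤ_17: compute digits iteratively via d_i = x_i mod 17, x_{i+1} = (x_i − d_i)/17. The first 7 digits are (1, 0, 0, 7, 5, 0, 15).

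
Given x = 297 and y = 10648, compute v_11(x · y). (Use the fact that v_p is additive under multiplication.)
v_11(3162456) = 4

v_p(x) = 1 (factor: 297 = 11^1 · 27); v_p(y) = 3 (factor: 10648 = 11^3 · 8). Additivity: v_p(xy) = v_p(x) + v_p(y) = 1 + 3 = 4. (Direct check: xy = 3162456 = 11^4 · (216).)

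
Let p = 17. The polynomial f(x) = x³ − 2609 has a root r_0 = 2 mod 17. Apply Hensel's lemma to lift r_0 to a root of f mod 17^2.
r_1 = 2 (mod 289)

Hensel: r_{i+1} = r_i − f(r_i)/f′(r_i) mod 17^{i+2}, where f′(x) = 3x². Iterate:
  r_0 = 2 (mod 17)
  r_1 = 2 (mod 289)
Final: r = 2 with f(r) ≡ 0 mod 17^2.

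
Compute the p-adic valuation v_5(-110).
v_5(-110) = 1

v_5(n) is the largest exponent k such that 5^k divides n. Factor out: -110 = -5^1 · 22. (Sign doesn't affect v_p.) So v_5(-110) = 1.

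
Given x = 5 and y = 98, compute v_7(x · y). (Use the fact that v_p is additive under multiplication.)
v_7(490) = 2

v_p(x) = 0 (factor: 5 = 7^0 · 5); v_p(y) = 2 (factor: 98 = 7^2 · 2). Additivity: v_p(xy) = v_p(x) + v_p(y) = 0 + 2 = 2. (Direct check: xy = 490 = 7^2 · (10).)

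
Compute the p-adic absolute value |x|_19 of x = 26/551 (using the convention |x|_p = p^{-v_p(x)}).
|26/551|_19 = 19

Step 1 — compute v_19(x) by factoring powers of 19 out of the numerator and denominator: v_19(26/551) = -1. Step 2 — apply |x|_p = p^{-v_p(x)} = 19^{1} = 19.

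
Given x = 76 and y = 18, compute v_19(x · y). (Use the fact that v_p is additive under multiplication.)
v_19(1368) = 1

v_p(x) = 1 (factor: 76 = 19^1 · 4); v_p(y) = 0 (factor: 18 = 19^0 · 18). Additivity: v_p(xy) = v_p(x) + v_p(y) = 1 + 0 = 1. (Direct check: xy = 1368 = 19^1 · (72).)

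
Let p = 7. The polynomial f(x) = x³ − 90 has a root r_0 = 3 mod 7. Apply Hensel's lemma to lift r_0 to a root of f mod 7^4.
r_3 = 2341 (mod 2401)

Hensel: r_{i+1} = r_i − f(r_i)/f′(r_i) mod 7^{i+2}, where f′(x) = 3x². Iterate:
  r_0 = 3 (mod 7)
  r_1 = 38 (mod 49)
  r_2 = 283 (mod 343)
  r_3 = 2341 (mod 2401)
Final: r = 2341 with f(r) ≡ 0 mod 7^4.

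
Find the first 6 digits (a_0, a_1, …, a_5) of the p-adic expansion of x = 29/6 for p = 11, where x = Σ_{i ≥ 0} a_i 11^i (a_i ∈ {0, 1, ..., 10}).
(a_0, …, a_5) = (3, 2, 9, 1, 9, 1)

v_11(29/6) = 0 (numerator and denominator both coprime to 11), so x ∈ ℤ_11^×. Compute digits iteratively via a_i = x_i mod 11, x_{i+1} = (x_i − a_i)/11, with x_0 = x:
  x_0 = 29/6;  a_0 = 3;  x_1 = (x_0 − 3)/11 = 1/6
  x_1 = 1/6;  a_1 = 2;  x_2 = (x_1 − 2)/11 = -1/6
  x_2 = -1/6;  a_2 = 9;  x_3 = (x_2 − 9)/11 = -5/6
  x_3 = -5/6;  a_3 = 1;  x_4 = (x_3 − 1)/11 = -1/6
  x_4 = -1/6;  a_4 = 9;  x_5 = (x_4 − 9)/11 = -5/6
  x_5 = -5/6;  a_5 = 1;  x_6 = (x_5 − 1)/11 = -1/6
Digits: (3, 2, 9, 1, 9, 1).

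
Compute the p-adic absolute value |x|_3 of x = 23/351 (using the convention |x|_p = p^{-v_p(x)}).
|23/351|_3 = 27

Step 1 — compute v_3(x) by factoring powers of 3 out of the numerator and denominator: v_3(23/351) = -3. Step 2 — apply |x|_p = p^{-v_p(x)} = 3^{3} = 27.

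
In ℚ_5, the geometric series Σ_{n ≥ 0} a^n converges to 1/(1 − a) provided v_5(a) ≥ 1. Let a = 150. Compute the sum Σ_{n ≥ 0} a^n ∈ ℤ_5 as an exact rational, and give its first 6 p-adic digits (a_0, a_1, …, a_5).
Σ a^n = 1/(1 − a) = -1/149;  first 6 digits = (1, 0, 1, 1, 1, 2)

v_5(a) = 2 ≥ 1, so the series converges in ℤ_5 to 1/(1 − a) = 1/(1 − 150) = -1/149. Expand this rational in ℤ_5: compute digits iteratively via d_i = x_i mod 5, x_{i+1} = (x_i − d_i)/5. The first 6 digits are (1, 0, 1, 1, 1, 2).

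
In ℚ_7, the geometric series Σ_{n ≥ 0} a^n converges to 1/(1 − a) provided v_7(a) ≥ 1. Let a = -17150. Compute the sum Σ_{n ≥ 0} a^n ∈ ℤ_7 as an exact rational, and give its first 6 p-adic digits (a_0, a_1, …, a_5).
Σ a^n = 1/(1 − a) = 1/17151;  first 6 digits = (1, 0, 0, 6, 6, 5)

v_7(a) = 3 ≥ 1, so the series converges in ℤ_7 to 1/(1 − a) = 1/(1 − (-17150)) = 1/17151. Expand this rational in ℤ_7: compute digits iteratively via d_i = x_i mod 7, x_{i+1} = (x_i − d_i)/7. The first 6 digits are (1, 0, 0, 6, 6, 5).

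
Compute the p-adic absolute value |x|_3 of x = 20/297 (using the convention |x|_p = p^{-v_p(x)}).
|20/297|_3 = 27

Step 1 — compute v_3(x) by factoring powers of 3 out of the numerator and denominator: v_3(20/297) = -3. Step 2 — apply |x|_p = p^{-v_p(x)} = 3^{3} = 27.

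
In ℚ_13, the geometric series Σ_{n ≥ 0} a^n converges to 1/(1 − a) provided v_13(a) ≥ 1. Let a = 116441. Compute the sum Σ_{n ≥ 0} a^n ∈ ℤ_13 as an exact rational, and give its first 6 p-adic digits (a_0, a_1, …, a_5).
Σ a^n = 1/(1 − a) = -1/116440;  first 6 digits = (1, 0, 0, 1, 4, 0)

v_13(a) = 3 ≥ 1, so the series converges in ℤ_13 to 1/(1 − a) = 1/(1 − 116441) = -1/116440. Expand this rational in ℤ_13: compute digits iteratively via d_i = x_i mod 13, x_{i+1} = (x_i − d_i)/13. The first 6 digits are (1, 0, 0, 1, 4, 0).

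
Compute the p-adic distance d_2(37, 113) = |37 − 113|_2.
d_2(37, 113) = 1/4

Step 1 — x − y = 37 − 113 = -76. Step 2 — v_2(-76) = 2 (factor: -76 = −(2^2 · 19); the sign does not affect v_p). Step 3 — |x − y|_2 = 2^{-2} = 1/4.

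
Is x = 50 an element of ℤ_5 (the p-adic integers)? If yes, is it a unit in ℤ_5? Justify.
x ∈ ℤ_5 but not a unit; v_5(x) = 2 > 0

ℤ_5 = {x ∈ ℚ_5 : v_5(x) ≥ 0} and ℤ_5^× = {x ∈ ℤ_5 : v_5(x) = 0}. Here v_5(50) = v_5(num) − v_5(den) = 2; compare against these criteria.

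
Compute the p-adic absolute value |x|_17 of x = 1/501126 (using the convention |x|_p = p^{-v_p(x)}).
|1/501126|_17 = 83521

Step 1 — compute v_17(x) by factoring powers of 17 out of the numerator and denominator: v_17(1/501126) = -4. Step 2 — apply |x|_p = p^{-v_p(x)} = 17^{4} = 83521.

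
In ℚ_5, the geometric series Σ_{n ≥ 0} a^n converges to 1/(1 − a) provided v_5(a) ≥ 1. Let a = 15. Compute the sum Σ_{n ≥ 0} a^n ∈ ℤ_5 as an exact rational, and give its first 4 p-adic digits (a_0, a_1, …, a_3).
Σ a^n = 1/(1 − a) = -1/14;  first 4 digits = (1, 3, 4, 3)

v_5(a) = 1 ≥ 1, so the series converges in ℤ_5 to 1/(1 − a) = 1/(1 − 15) = -1/14. Expand this rational in ℤ_5: compute digits iteratively via d_i = x_i mod 5, x_{i+1} = (x_i − d_i)/5. The first 4 digits are (1, 3, 4, 3).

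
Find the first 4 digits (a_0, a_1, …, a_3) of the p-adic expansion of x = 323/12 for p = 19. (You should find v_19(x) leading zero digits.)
(a_0, …, a_3) = (0, 3, 11, 1)

v_19(323/12) = 1, so a_0 = ... = a_0 = 0. Factor out: x = 19^1 · u with u = 17/12 a unit in ℤ_19. Expand u iteratively via a_{v+i} = u_i mod 19, u_{i+1} = (u_i − a_{v+i})/19:
  u_0 = 17/12;  a_1 = 3;  u_1 = (u_0 − 3)/19 = -1/12
  u_1 = -1/12;  a_2 = 11;  u_2 = (u_1 − 11)/19 = -7/12
  u_2 = -7/12;  a_3 = 1;  u_3 = (u_2 − 1)/19 = -1/12
Digits: (0, 3, 11, 1).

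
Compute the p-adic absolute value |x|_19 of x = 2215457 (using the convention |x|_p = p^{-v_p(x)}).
|2215457|_19 = 1/130321

Step 1 — compute v_19(x) by factoring powers of 19 out of the numerator and denominator: v_19(2215457) = 4. Step 2 — apply |x|_p = p^{-v_p(x)} = 19^{-4} = 1/130321.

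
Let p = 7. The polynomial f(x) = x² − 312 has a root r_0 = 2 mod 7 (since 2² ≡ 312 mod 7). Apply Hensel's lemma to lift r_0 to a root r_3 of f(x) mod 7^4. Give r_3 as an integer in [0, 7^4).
r_3 = 1941 (mod 2401)

Hensel's recurrence: r_{i+1} = r_i − f(r_i)·(f′(r_i))^{-1} mod 7^{i+2}, with f′(x) = 2x. Iterate:
  r_0 = 2 (mod 7)
  r_1 = 30 (mod 49)
  r_2 = 226 (mod 343)
  r_3 = 1941 (mod 2401)
Final: r_3 = 1941, and one checks f(r_3) ≡ 0 mod 7^4.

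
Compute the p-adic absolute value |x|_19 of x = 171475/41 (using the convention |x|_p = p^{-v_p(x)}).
|171475/41|_19 = 1/6859

Step 1 — compute v_19(x) by factoring powers of 19 out of the numerator and denominator: v_19(171475/41) = 3. Step 2 — apply |x|_p = p^{-v_p(x)} = 19^{-3} = 1/6859.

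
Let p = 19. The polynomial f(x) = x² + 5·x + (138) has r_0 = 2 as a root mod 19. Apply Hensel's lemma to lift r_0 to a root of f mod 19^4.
r_3 = 101747 (mod 130321)

Hensel: r_{i+1} = r_i − f(r_i)·(f′(r_i))^{-1} mod 19^{i+2}, f′(x) = 2x + 5. Iterate:
  r_0 = 2 (mod 19)
  r_1 = 306 (mod 361)
  r_2 = 5721 (mod 6859)
  r_3 = 101747 (mod 130321)
Final: r = 101747 satisfies f(r) ≡ 0 mod 19^4.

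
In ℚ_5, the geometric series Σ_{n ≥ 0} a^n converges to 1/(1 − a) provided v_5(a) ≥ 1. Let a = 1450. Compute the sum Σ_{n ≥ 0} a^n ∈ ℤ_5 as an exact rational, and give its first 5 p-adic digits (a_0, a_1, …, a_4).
Σ a^n = 1/(1 − a) = -1/1449;  first 5 digits = (1, 0, 3, 1, 1)

v_5(a) = 2 ≥ 1, so the series converges in ℤ_5 to 1/(1 − a) = 1/(1 − 1450) = -1/1449. Expand this rational in ℤ_5: compute digits iteratively via d_i = x_i mod 5, x_{i+1} = (x_i − d_i)/5. The first 5 digits are (1, 0, 3, 1, 1).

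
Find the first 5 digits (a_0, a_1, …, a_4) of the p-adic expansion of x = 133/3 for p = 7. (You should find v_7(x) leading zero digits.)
(a_0, …, a_4) = (0, 4, 5, 4, 4)

v_7(133/3) = 1, so a_0 = ... = a_0 = 0. Factor out: x = 7^1 · u with u = 19/3 a unit in ℤ_7. Expand u iteratively via a_{v+i} = u_i mod 7, u_{i+1} = (u_i − a_{v+i})/7:
  u_0 = 19/3;  a_1 = 4;  u_1 = (u_0 − 4)/7 = 1/3
  u_1 = 1/3;  a_2 = 5;  u_2 = (u_1 − 5)/7 = -2/3
  u_2 = -2/3;  a_3 = 4;  u_3 = (u_2 − 4)/7 = -2/3
  u_3 = -2/3;  a_4 = 4;  u_4 = (u_3 − 4)/7 = -2/3
Digits: (0, 4, 5, 4, 4).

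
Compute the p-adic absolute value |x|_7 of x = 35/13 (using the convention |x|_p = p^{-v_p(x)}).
|35/13|_7 = 1/7

Step 1 — compute v_7(x) by factoring powers of 7 out of the numerator and denominator: v_7(35/13) = 1. Step 2 — apply |x|_p = p^{-v_p(x)} = 7^{-1} = 1/7.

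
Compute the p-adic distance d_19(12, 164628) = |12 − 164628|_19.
d_19(12, 164628) = 1/6859

Step 1 — x − y = 12 − 164628 = -164616. Step 2 — v_19(-164616) = 3 (factor: -164616 = −(19^3 · 24); the sign does not affect v_p). Step 3 — |x − y|_19 = 19^{-3} = 1/6859.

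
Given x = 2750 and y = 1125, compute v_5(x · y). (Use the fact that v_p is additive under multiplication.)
v_5(3093750) = 6

v_p(x) = 3 (factor: 2750 = 5^3 · 22); v_p(y) = 3 (factor: 1125 = 5^3 · 9). Additivity: v_p(xy) = v_p(x) + v_p(y) = 3 + 3 = 6. (Direct check: xy = 3093750 = 5^6 · (198).)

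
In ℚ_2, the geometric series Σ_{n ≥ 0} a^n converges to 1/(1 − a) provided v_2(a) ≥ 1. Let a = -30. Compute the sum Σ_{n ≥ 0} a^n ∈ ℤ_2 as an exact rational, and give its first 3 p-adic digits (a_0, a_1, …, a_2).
Σ a^n = 1/(1 − a) = 1/31;  first 3 digits = (1, 1, 1)

v_2(a) = 1 ≥ 1, so the series converges in ℤ_2 to 1/(1 − a) = 1/(1 − (-30)) = 1/31. Expand this rational in ℤ_2: compute digits iteratively via d_i = x_i mod 2, x_{i+1} = (x_i − d_i)/2. The first 3 digits are (1, 1, 1).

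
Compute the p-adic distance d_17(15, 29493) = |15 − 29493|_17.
d_17(15, 29493) = 1/4913

Step 1 — x − y = 15 − 29493 = -29478. Step 2 — v_17(-29478) = 3 (factor: -29478 = −(17^3 · 6); the sign does not affect v_p). Step 3 — |x − y|_17 = 17^{-3} = 1/4913.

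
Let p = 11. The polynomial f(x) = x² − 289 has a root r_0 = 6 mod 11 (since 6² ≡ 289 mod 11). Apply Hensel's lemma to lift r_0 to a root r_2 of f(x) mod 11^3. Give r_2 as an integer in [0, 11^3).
r_2 = 17 (mod 1331)

Hensel's recurrence: r_{i+1} = r_i − f(r_i)·(f′(r_i))^{-1} mod 11^{i+2}, with f′(x) = 2x. Iterate:
  r_0 = 6 (mod 11)
  r_1 = 17 (mod 121)
  r_2 = 17 (mod 1331)
Final: r_2 = 17, and one checks f(r_2) ≡ 0 mod 11^3.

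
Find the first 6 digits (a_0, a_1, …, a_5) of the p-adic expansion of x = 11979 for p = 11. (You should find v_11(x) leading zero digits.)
(a_0, …, a_5) = (0, 0, 0, 9, 0, 0)

v_11(11979) = 3, so a_0 = ... = a_2 = 0. Factor out: x = 11^3 · u with u = 9 a unit in ℤ_11. Expand u iteratively via a_{v+i} = u_i mod 11, u_{i+1} = (u_i − a_{v+i})/11:
  u_0 = 9;  a_3 = 9;  u_1 = (u_0 − 9)/11 = 0
  u_1 = 0;  a_4 = 0;  u_2 = (u_1 − 0)/11 = 0
  u_2 = 0;  a_5 = 0;  u_3 = (u_2 − 0)/11 = 0
Digits: (0, 0, 0, 9, 0, 0).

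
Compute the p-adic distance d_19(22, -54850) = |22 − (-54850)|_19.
d_19(22, -54850) = 1/6859

Step 1 — x − y = 22 − (-54850) = 54872. Step 2 — v_19(54872) = 3 (factor: 54872 = (19^3 · 8); the sign does not affect v_p). Step 3 — |x − y|_19 = 19^{-3} = 1/6859.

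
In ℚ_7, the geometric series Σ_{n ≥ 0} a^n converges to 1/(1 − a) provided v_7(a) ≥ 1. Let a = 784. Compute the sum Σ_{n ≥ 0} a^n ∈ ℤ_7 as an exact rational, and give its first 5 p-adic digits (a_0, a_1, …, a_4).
Σ a^n = 1/(1 − a) = -1/783;  first 5 digits = (1, 0, 2, 2, 4)

v_7(a) = 2 ≥ 1, so the series converges in ℤ_7 to 1/(1 − a) = 1/(1 − 784) = -1/783. Expand this rational in ℤ_7: compute digits iteratively via d_i = x_i mod 7, x_{i+1} = (x_i − d_i)/7. The first 5 digits are (1, 0, 2, 2, 4).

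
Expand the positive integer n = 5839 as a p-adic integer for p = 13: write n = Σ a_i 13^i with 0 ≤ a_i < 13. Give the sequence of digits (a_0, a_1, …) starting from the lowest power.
(a_0, a_1, …) = (2, 7, 8, 2)

Repeated division by 13 gives the digits low-to-high: 5839 = 2 + 7·13^1 + 8·13^2 + 2·13^3. Digit sequence: (2, 7, 8, 2).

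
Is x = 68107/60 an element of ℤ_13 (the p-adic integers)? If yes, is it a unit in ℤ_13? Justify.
x ∈ ℤ_13 but not a unit; v_13(x) = 3 > 0

ℤ_13 = {x ∈ ℚ_13 : v_13(x) ≥ 0} and ℤ_13^× = {x ∈ ℤ_13 : v_13(x) = 0}. Here v_13(68107/60) = v_13(num) − v_13(den) = 3; compare against these criteria.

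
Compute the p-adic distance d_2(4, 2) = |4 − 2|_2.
d_2(4, 2) = 1/2

Step 1 — x − y = 4 − 2 = 2. Step 2 — v_2(2) = 1 (factor: 2 = (2^1 · 1); the sign does not affect v_p). Step 3 — |x − y|_2 = 2^{-1} = 1/2.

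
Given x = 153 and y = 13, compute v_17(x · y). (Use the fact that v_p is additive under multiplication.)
v_17(1989) = 1

v_p(x) = 1 (factor: 153 = 17^1 · 9); v_p(y) = 0 (factor: 13 = 17^0 · 13). Additivity: v_p(xy) = v_p(x) + v_p(y) = 1 + 0 = 1. (Direct check: xy = 1989 = 17^1 · (117).)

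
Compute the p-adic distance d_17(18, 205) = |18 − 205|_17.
d_17(18, 205) = 1/17

Step 1 — x − y = 18 − 205 = -187. Step 2 — v_17(-187) = 1 (factor: -187 = −(17^1 · 11); the sign does not affect v_p). Step 3 — |x − y|_17 = 17^{-1} = 1/17.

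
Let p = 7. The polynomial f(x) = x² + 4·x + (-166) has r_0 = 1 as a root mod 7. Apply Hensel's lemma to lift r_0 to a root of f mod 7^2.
r_1 = 36 (mod 49)

Hensel: r_{i+1} = r_i − f(r_i)·(f′(r_i))^{-1} mod 7^{i+2}, f′(x) = 2x + 4. Iterate:
  r_0 = 1 (mod 7)
  r_1 = 36 (mod 49)
Final: r = 36 satisfies f(r) ≡ 0 mod 7^2.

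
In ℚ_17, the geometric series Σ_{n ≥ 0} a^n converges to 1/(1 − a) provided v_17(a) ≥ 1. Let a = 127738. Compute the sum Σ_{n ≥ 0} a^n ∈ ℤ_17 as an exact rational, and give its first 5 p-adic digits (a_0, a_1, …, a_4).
Σ a^n = 1/(1 − a) = -1/127737;  first 5 digits = (1, 0, 0, 9, 1)

v_17(a) = 3 ≥ 1, so the series converges in ℤ_17 to 1/(1 − a) = 1/(1 − 127738) = -1/127737. Expand this rational in ℤ_17: compute digits iteratively via d_i = x_i mod 17, x_{i+1} = (x_i − d_i)/17. The first 5 digits are (1, 0, 0, 9, 1).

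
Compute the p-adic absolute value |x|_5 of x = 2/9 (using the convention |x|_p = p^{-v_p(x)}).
|2/9|_5 = 1

Step 1 — compute v_5(x) by factoring powers of 5 out of the numerator and denominator: v_5(2/9) = 0. Step 2 — apply |x|_p = p^{-v_p(x)} = 5^{0} = 1.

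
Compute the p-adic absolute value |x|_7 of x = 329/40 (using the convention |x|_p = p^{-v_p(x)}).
|329/40|_7 = 1/7

Step 1 — compute v_7(x) by factoring powers of 7 out of the numerator and denominator: v_7(329/40) = 1. Step 2 — apply |x|_p = p^{-v_p(x)} = 7^{-1} = 1/7.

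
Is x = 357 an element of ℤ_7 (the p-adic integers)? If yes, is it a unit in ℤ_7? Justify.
x ∈ ℤ_7 but not a unit; v_7(x) = 1 > 0

ℤ_7 = {x ∈ ℚ_7 : v_7(x) ≥ 0} and ℤ_7^× = {x ∈ ℤ_7 : v_7(x) = 0}. Here v_7(357) = v_7(num) − v_7(den) = 1; compare against these criteria.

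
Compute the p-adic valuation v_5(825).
v_5(825) = 2

v_5(n) is the largest exponent k such that 5^k divides n. Factor out: 825 = 5^2 · 33. (Sign doesn't affect v_p.) So v_5(825) = 2.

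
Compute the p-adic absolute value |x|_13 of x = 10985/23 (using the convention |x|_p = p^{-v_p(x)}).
|10985/23|_13 = 1/2197

Step 1 — compute v_13(x) by factoring powers of 13 out of the numerator and denominator: v_13(10985/23) = 3. Step 2 — apply |x|_p = p^{-v_p(x)} = 13^{-3} = 1/2197.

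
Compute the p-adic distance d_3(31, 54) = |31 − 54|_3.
d_3(31, 54) = 1

Step 1 — x − y = 31 − 54 = -23. Step 2 — v_3(-23) = 0 (factor: -23 = −(3^0 · 23); the sign does not affect v_p). Step 3 — |x − y|_3 = 3^{0} = 1.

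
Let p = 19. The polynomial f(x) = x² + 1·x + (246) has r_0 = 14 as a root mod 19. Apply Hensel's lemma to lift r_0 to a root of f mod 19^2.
r_1 = 185 (mod 361)

Hensel: r_{i+1} = r_i − f(r_i)·(f′(r_i))^{-1} mod 19^{i+2}, f′(x) = 2x + 1. Iterate:
  r_0 = 14 (mod 19)
  r_1 = 185 (mod 361)
Final: r = 185 satisfies f(r) ≡ 0 mod 19^2.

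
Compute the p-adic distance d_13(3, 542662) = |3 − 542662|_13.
d_13(3, 542662) = 1/28561

Step 1 — x − y = 3 − 542662 = -542659. Step 2 — v_13(-542659) = 4 (factor: -542659 = −(13^4 · 19); the sign does not affect v_p). Step 3 — |x − y|_13 = 13^{-4} = 1/28561.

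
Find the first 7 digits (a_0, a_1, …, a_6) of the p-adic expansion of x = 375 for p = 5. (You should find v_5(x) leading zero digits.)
(a_0, …, a_6) = (0, 0, 0, 3, 0, 0, 0)

v_5(375) = 3, so a_0 = ... = a_2 = 0. Factor out: x = 5^3 · u with u = 3 a unit in ℤ_5. Expand u iteratively via a_{v+i} = u_i mod 5, u_{i+1} = (u_i − a_{v+i})/5:
  u_0 = 3;  a_3 = 3;  u_1 = (u_0 − 3)/5 = 0
  u_1 = 0;  a_4 = 0;  u_2 = (u_1 − 0)/5 = 0
  u_2 = 0;  a_5 = 0;  u_3 = (u_2 − 0)/5 = 0
  u_3 = 0;  a_6 = 0;  u_4 = (u_3 − 0)/5 = 0
Digits: (0, 0, 0, 3, 0, 0, 0).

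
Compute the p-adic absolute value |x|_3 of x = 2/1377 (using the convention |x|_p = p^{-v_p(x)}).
|2/1377|_3 = 81

Step 1 — compute v_3(x) by factoring powers of 3 out of the numerator and denominator: v_3(2/1377) = -4. Step 2 — apply |x|_p = p^{-v_p(x)} = 3^{4} = 81.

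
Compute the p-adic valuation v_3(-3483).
v_3(-3483) = 4

v_3(n) is the largest exponent k such that 3^k divides n. Factor out: -3483 = -3^4 · 43. (Sign doesn't affect v_p.) So v_3(-3483) = 4.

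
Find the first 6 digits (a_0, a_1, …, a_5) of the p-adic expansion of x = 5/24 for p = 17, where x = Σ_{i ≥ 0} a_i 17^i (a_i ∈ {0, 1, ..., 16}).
(a_0, …, a_5) = (8, 13, 7, 13, 7, 13)

v_17(5/24) = 0 (numerator and denominator both coprime to 17), so x ∈ ℤ_17^×. Compute digits iteratively via a_i = x_i mod 17, x_{i+1} = (x_i − a_i)/17, with x_0 = x:
  x_0 = 5/24;  a_0 = 8;  x_1 = (x_0 − 8)/17 = -11/24
  x_1 = -11/24;  a_1 = 13;  x_2 = (x_1 − 13)/17 = -19/24
  x_2 = -19/24;  a_2 = 7;  x_3 = (x_2 − 7)/17 = -11/24
  x_3 = -11/24;  a_3 = 13;  x_4 = (x_3 − 13)/17 = -19/24
  x_4 = -19/24;  a_4 = 7;  x_5 = (x_4 − 7)/17 = -11/24
  x_5 = -11/24;  a_5 = 13;  x_6 = (x_5 − 13)/17 = -19/24
Digits: (8, 13, 7, 13, 7, 13).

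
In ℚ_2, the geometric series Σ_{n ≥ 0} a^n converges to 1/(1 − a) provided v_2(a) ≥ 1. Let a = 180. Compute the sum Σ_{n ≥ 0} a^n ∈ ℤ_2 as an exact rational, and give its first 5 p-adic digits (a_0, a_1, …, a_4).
Σ a^n = 1/(1 − a) = -1/179;  first 5 digits = (1, 0, 1, 0, 0)

v_2(a) = 2 ≥ 1, so the series converges in ℤ_2 to 1/(1 − a) = 1/(1 − 180) = -1/179. Expand this rational in ℤ_2: compute digits iteratively via d_i = x_i mod 2, x_{i+1} = (x_i − d_i)/2. The first 5 digits are (1, 0, 1, 0, 0).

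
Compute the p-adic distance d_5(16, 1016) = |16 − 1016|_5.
d_5(16, 1016) = 1/125

Step 1 — x − y = 16 − 1016 = -1000. Step 2 — v_5(-1000) = 3 (factor: -1000 = −(5^3 · 8); the sign does not affect v_p). Step 3 — |x − y|_5 = 5^{-3} = 1/125.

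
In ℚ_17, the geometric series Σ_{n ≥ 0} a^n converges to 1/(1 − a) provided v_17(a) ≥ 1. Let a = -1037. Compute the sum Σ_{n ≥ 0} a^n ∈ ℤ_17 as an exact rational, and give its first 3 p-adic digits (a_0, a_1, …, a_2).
Σ a^n = 1/(1 − a) = 1/1038;  first 3 digits = (1, 7, 11)

v_17(a) = 1 ≥ 1, so the series converges in ℤ_17 to 1/(1 − a) = 1/(1 − (-1037)) = 1/1038. Expand this rational in ℤ_17: compute digits iteratively via d_i = x_i mod 17, x_{i+1} = (x_i − d_i)/17. The first 3 digits are (1, 7, 11).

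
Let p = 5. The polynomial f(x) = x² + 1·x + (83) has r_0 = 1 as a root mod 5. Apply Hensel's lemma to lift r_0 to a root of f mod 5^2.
r_1 = 6 (mod 25)

Hensel: r_{i+1} = r_i − f(r_i)·(f′(r_i))^{-1} mod 5^{i+2}, f′(x) = 2x + 1. Iterate:
  r_0 = 1 (mod 5)
  r_1 = 6 (mod 25)
Final: r = 6 satisfies f(r) ≡ 0 mod 5^2.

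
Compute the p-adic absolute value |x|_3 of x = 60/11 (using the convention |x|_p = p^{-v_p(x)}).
|60/11|_3 = 1/3

Step 1 — compute v_3(x) by factoring powers of 3 out of the numerator and denominator: v_3(60/11) = 1. Step 2 — apply |x|_p = p^{-v_p(x)} = 3^{-1} = 1/3.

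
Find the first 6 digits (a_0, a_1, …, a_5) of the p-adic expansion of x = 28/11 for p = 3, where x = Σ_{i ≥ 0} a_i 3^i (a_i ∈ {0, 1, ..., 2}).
(a_0, …, a_5) = (2, 1, 0, 1, 1, 2)

v_3(28/11) = 0 (numerator and denominator both coprime to 3), so x ∈ ℤ_3^×. Compute digits iteratively via a_i = x_i mod 3, x_{i+1} = (x_i − a_i)/3, with x_0 = x:
  x_0 = 28/11;  a_0 = 2;  x_1 = (x_0 − 2)/3 = 2/11
  x_1 = 2/11;  a_1 = 1;  x_2 = (x_1 − 1)/3 = -3/11
  x_2 = -3/11;  a_2 = 0;  x_3 = (x_2 − 0)/3 = -1/11
  x_3 = -1/11;  a_3 = 1;  x_4 = (x_3 − 1)/3 = -4/11
  x_4 = -4/11;  a_4 = 1;  x_5 = (x_4 − 1)/3 = -5/11
  x_5 = -5/11;  a_5 = 2;  x_6 = (x_5 − 2)/3 = -9/11
Digits: (2, 1, 0, 1, 1, 2).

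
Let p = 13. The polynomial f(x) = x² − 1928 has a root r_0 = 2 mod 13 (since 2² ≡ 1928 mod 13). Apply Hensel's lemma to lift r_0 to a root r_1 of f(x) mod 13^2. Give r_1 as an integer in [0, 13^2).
r_1 = 145 (mod 169)

Hensel's recurrence: r_{i+1} = r_i − f(r_i)·(f′(r_i))^{-1} mod 13^{i+2}, with f′(x) = 2x. Iterate:
  r_0 = 2 (mod 13)
  r_1 = 145 (mod 169)
Final: r_1 = 145, and one checks f(r_1) ≡ 0 mod 13^2.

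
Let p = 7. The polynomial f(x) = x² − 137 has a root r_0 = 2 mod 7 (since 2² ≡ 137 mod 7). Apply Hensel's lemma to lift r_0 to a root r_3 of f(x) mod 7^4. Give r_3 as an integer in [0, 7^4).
r_3 = 954 (mod 2401)

Hensel's recurrence: r_{i+1} = r_i − f(r_i)·(f′(r_i))^{-1} mod 7^{i+2}, with f′(x) = 2x. Iterate:
  r_0 = 2 (mod 7)
  r_1 = 23 (mod 49)
  r_2 = 268 (mod 343)
  r_3 = 954 (mod 2401)
Final: r_3 = 954, and one checks f(r_3) ≡ 0 mod 7^4.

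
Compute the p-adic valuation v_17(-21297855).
v_17(-21297855) = 5

v_17(n) is the largest exponent k such that 17^k divides n. Factor out: -21297855 = -17^5 · 15. (Sign doesn't affect v_p.) So v_17(-21297855) = 5.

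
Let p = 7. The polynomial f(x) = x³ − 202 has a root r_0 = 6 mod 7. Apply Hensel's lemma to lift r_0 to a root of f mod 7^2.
r_1 = 34 (mod 49)

Hensel: r_{i+1} = r_i − f(r_i)/f′(r_i) mod 7^{i+2}, where f′(x) = 3x². Iterate:
  r_0 = 6 (mod 7)
  r_1 = 34 (mod 49)
Final: r = 34 with f(r) ≡ 0 mod 7^2.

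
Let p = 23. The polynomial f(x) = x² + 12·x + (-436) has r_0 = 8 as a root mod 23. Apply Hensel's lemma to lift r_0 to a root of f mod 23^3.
r_2 = 3872 (mod 12167)

Hensel: r_{i+1} = r_i − f(r_i)·(f′(r_i))^{-1} mod 23^{i+2}, f′(x) = 2x + 12. Iterate:
  r_0 = 8 (mod 23)
  r_1 = 169 (mod 529)
  r_2 = 3872 (mod 12167)
Final: r = 3872 satisfies f(r) ≡ 0 mod 23^3.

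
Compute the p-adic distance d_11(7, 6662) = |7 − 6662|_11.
d_11(7, 6662) = 1/1331

Step 1 — x − y = 7 − 6662 = -6655. Step 2 — v_11(-6655) = 3 (factor: -6655 = −(11^3 · 5); the sign does not affect v_p). Step 3 — |x − y|_11 = 11^{-3} = 1/1331.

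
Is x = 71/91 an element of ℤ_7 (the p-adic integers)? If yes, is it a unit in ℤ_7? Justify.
x ∉ ℤ_7 (v_7(x) = -1 < 0)

ℤ_7 = {x ∈ ℚ_7 : v_7(x) ≥ 0} and ℤ_7^× = {x ∈ ℤ_7 : v_7(x) = 0}. Here v_7(71/91) = v_7(num) − v_7(den) = -1; compare against these criteria.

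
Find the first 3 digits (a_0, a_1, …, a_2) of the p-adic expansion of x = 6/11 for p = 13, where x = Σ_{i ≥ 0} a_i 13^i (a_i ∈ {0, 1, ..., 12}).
(a_0, …, a_2) = (10, 4, 2)

v_13(6/11) = 0 (numerator and denominator both coprime to 13), so x ∈ ℤ_13^×. Compute digits iteratively via a_i = x_i mod 13, x_{i+1} = (x_i − a_i)/13, with x_0 = x:
  x_0 = 6/11;  a_0 = 10;  x_1 = (x_0 − 10)/13 = -8/11
  x_1 = -8/11;  a_1 = 4;  x_2 = (x_1 − 4)/13 = -4/11
  x_2 = -4/11;  a_2 = 2;  x_3 = (x_2 − 2)/13 = -2/11
Digits: (10, 4, 2).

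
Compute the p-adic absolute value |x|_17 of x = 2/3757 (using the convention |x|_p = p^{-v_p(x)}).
|2/3757|_17 = 289

Step 1 — compute v_17(x) by factoring powers of 17 out of the numerator and denominator: v_17(2/3757) = -2. Step 2 — apply |x|_p = p^{-v_p(x)} = 17^{2} = 289.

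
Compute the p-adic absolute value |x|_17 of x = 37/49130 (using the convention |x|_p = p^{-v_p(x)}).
|37/49130|_17 = 4913

Step 1 — compute v_17(x) by factoring powers of 17 out of the numerator and denominator: v_17(37/49130) = -3. Step 2 — apply |x|_p = p^{-v_p(x)} = 17^{3} = 4913.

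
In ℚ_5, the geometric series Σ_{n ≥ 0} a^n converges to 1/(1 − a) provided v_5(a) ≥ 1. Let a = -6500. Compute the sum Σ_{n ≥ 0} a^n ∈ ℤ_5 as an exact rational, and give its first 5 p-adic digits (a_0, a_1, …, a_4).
Σ a^n = 1/(1 − a) = 1/6501;  first 5 digits = (1, 0, 0, 3, 4)

v_5(a) = 3 ≥ 1, so the series converges in ℤ_5 to 1/(1 − a) = 1/(1 − (-6500)) = 1/6501. Expand this rational in ℤ_5: compute digits iteratively via d_i = x_i mod 5, x_{i+1} = (x_i − d_i)/5. The first 5 digits are (1, 0, 0, 3, 4).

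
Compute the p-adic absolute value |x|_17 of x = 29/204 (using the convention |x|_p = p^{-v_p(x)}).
|29/204|_17 = 17

Step 1 — compute v_17(x) by factoring powers of 17 out of the numerator and denominator: v_17(29/204) = -1. Step 2 — apply |x|_p = p^{-v_p(x)} = 17^{1} = 17.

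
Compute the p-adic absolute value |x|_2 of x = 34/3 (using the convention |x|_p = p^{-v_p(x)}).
|34/3|_2 = 1/2

Step 1 — compute v_2(x) by factoring powers of 2 out of the numerator and denominator: v_2(34/3) = 1. Step 2 — apply |x|_p = p^{-v_p(x)} = 2^{-1} = 1/2.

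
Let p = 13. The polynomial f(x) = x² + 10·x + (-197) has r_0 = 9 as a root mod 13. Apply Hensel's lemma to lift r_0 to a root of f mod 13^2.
r_1 = 22 (mod 169)

Hensel: r_{i+1} = r_i − f(r_i)·(f′(r_i))^{-1} mod 13^{i+2}, f′(x) = 2x + 10. Iterate:
  r_0 = 9 (mod 13)
  r_1 = 22 (mod 169)
Final: r = 22 satisfies f(r) ≡ 0 mod 13^2.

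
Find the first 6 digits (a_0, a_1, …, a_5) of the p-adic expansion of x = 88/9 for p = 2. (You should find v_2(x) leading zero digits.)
(a_0, …, a_5) = (0, 0, 0, 1, 1, 0)

v_2(88/9) = 3, so a_0 = ... = a_2 = 0. Factor out: x = 2^3 · u with u = 11/9 a unit in ℤ_2. Expand u iteratively via a_{v+i} = u_i mod 2, u_{i+1} = (u_i − a_{v+i})/2:
  u_0 = 11/9;  a_3 = 1;  u_1 = (u_0 − 1)/2 = 1/9
  u_1 = 1/9;  a_4 = 1;  u_2 = (u_1 − 1)/2 = -4/9
  u_2 = -4/9;  a_5 = 0;  u_3 = (u_2 − 0)/2 = -2/9
Digits: (0, 0, 0, 1, 1, 0).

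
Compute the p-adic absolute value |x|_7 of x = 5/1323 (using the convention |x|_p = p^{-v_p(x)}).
|5/1323|_7 = 49

Step 1 — compute v_7(x) by factoring powers of 7 out of the numerator and denominator: v_7(5/1323) = -2. Step 2 — apply |x|_p = p^{-v_p(x)} = 7^{2} = 49.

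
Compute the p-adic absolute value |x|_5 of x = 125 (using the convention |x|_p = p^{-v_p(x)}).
|125|_5 = 1/125

Step 1 — compute v_5(x) by factoring powers of 5 out of the numerator and denominator: v_5(125) = 3. Step 2 — apply |x|_p = p^{-v_p(x)} = 5^{-3} = 1/125.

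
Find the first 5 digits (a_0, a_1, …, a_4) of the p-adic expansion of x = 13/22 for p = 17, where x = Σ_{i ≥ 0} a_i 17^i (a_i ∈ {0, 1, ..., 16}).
(a_0, …, a_4) = (6, 2, 13, 0, 10)

v_17(13/22) = 0 (numerator and denominator both coprime to 17), so x ∈ ℤ_17^×. Compute digits iteratively via a_i = x_i mod 17, x_{i+1} = (x_i − a_i)/17, with x_0 = x:
  x_0 = 13/22;  a_0 = 6;  x_1 = (x_0 − 6)/17 = -7/22
  x_1 = -7/22;  a_1 = 2;  x_2 = (x_1 − 2)/17 = -3/22
  x_2 = -3/22;  a_2 = 13;  x_3 = (x_2 − 13)/17 = -17/22
  x_3 = -17/22;  a_3 = 0;  x_4 = (x_3 − 0)/17 = -1/22
  x_4 = -1/22;  a_4 = 10;  x_5 = (x_4 − 10)/17 = -13/22
Digits: (6, 2, 13, 0, 10).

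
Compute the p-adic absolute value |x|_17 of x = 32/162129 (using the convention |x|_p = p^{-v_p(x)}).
|32/162129|_17 = 4913

Step 1 — compute v_17(x) by factoring powers of 17 out of the numerator and denominator: v_17(32/162129) = -3. Step 2 — apply |x|_p = p^{-v_p(x)} = 17^{3} = 4913.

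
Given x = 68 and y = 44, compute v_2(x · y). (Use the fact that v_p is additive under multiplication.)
v_2(2992) = 4

v_p(x) = 2 (factor: 68 = 2^2 · 17); v_p(y) = 2 (factor: 44 = 2^2 · 11). Additivity: v_p(xy) = v_p(x) + v_p(y) = 2 + 2 = 4. (Direct check: xy = 2992 = 2^4 · (187).)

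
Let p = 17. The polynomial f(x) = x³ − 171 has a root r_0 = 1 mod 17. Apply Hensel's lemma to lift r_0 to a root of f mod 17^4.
r_3 = 73271 (mod 83521)

Hensel: r_{i+1} = r_i − f(r_i)/f′(r_i) mod 17^{i+2}, where f′(x) = 3x². Iterate:
  r_0 = 1 (mod 17)
  r_1 = 154 (mod 289)
  r_2 = 4489 (mod 4913)
  r_3 = 73271 (mod 83521)
Final: r = 73271 with f(r) ≡ 0 mod 17^4.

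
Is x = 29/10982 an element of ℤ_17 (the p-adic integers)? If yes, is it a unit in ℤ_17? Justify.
x ∉ ℤ_17 (v_17(x) = -2 < 0)

ℤ_17 = {x ∈ ℚ_17 : v_17(x) ≥ 0} and ℤ_17^× = {x ∈ ℤ_17 : v_17(x) = 0}. Here v_17(29/10982) = v_17(num) − v_17(den) = -2; compare against these criteria.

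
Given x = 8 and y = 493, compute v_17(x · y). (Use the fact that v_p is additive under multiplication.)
v_17(3944) = 1

v_p(x) = 0 (factor: 8 = 17^0 · 8); v_p(y) = 1 (factor: 493 = 17^1 · 29). Additivity: v_p(xy) = v_p(x) + v_p(y) = 0 + 1 = 1. (Direct check: xy = 3944 = 17^1 · (232).)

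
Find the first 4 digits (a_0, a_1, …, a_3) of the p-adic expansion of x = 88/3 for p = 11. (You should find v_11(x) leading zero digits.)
(a_0, …, a_3) = (0, 10, 3, 7)

v_11(88/3) = 1, so a_0 = ... = a_0 = 0. Factor out: x = 11^1 · u with u = 8/3 a unit in ℤ_11. Expand u iteratively via a_{v+i} = u_i mod 11, u_{i+1} = (u_i − a_{v+i})/11:
  u_0 = 8/3;  a_1 = 10;  u_1 = (u_0 − 10)/11 = -2/3
  u_1 = -2/3;  a_2 = 3;  u_2 = (u_1 − 3)/11 = -1/3
  u_2 = -1/3;  a_3 = 7;  u_3 = (u_2 − 7)/11 = -2/3
Digits: (0, 10, 3, 7).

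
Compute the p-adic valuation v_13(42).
v_13(42) = 0

v_13(n) is the largest exponent k such that 13^k divides n. Factor out: 42 = 13^0 · 42. (Sign doesn't affect v_p.) So v_13(42) = 0.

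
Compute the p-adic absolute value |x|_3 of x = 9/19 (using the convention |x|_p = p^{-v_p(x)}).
|9/19|_3 = 1/9

Step 1 — compute v_3(x) by factoring powers of 3 out of the numerator and denominator: v_3(9/19) = 2. Step 2 — apply |x|_p = p^{-v_p(x)} = 3^{-2} = 1/9.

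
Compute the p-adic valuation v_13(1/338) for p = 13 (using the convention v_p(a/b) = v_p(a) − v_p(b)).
v_13(1/338) = -2

Factor powers of 13 from the numerator and denominator of the reduced fraction: 1 = 13^0 · 1 and 338 = 13^2 · 2. Apply v_p(a/b) = v_p(a) − v_p(b): v_13(1/338) = 0 − 2 = -2.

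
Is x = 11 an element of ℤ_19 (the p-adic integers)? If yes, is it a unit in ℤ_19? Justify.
x ∈ ℤ_19^× (unit); v_19(x) = 0

ℤ_19 = {x ∈ ℚ_19 : v_19(x) ≥ 0} and ℤ_19^× = {x ∈ ℤ_19 : v_19(x) = 0}. Here v_19(11) = v_19(num) − v_19(den) = 0; compare against these criteria.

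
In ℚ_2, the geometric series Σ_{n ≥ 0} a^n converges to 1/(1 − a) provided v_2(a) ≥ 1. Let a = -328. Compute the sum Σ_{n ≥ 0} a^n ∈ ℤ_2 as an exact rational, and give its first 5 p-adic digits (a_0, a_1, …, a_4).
Σ a^n = 1/(1 − a) = 1/329;  first 5 digits = (1, 0, 0, 1, 1)

v_2(a) = 3 ≥ 1, so the series converges in ℤ_2 to 1/(1 − a) = 1/(1 − (-328)) = 1/329. Expand this rational in ℤ_2: compute digits iteratively via d_i = x_i mod 2, x_{i+1} = (x_i − d_i)/2. The first 5 digits are (1, 0, 0, 1, 1).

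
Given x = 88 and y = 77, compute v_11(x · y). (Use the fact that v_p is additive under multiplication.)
v_11(6776) = 2

v_p(x) = 1 (factor: 88 = 11^1 · 8); v_p(y) = 1 (factor: 77 = 11^1 · 7). Additivity: v_p(xy) = v_p(x) + v_p(y) = 1 + 1 = 2. (Direct check: xy = 6776 = 11^2 · (56).)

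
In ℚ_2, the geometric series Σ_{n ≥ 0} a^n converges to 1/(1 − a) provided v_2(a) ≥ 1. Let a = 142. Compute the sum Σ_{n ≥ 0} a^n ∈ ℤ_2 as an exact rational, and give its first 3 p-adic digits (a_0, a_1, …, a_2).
Σ a^n = 1/(1 − a) = -1/141;  first 3 digits = (1, 1, 0)

v_2(a) = 1 ≥ 1, so the series converges in ℤ_2 to 1/(1 − a) = 1/(1 − 142) = -1/141. Expand this rational in ℤ_2: compute digits iteratively via d_i = x_i mod 2, x_{i+1} = (x_i − d_i)/2. The first 3 digits are (1, 1, 0).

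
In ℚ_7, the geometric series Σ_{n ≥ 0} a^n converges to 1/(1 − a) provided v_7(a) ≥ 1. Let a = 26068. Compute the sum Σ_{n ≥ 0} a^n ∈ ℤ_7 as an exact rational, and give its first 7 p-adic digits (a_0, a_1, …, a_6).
Σ a^n = 1/(1 − a) = -1/26067;  first 7 digits = (1, 0, 0, 6, 3, 1, 1)

v_7(a) = 3 ≥ 1, so the series converges in ℤ_7 to 1/(1 − a) = 1/(1 − 26068) = -1/26067. Expand this rational in ℤ_7: compute digits iteratively via d_i = x_i mod 7, x_{i+1} = (x_i − d_i)/7. The first 7 digits are (1, 0, 0, 6, 3, 1, 1).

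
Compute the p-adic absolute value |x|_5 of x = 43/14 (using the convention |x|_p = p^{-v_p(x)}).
|43/14|_5 = 1

Step 1 — compute v_5(x) by factoring powers of 5 out of the numerator and denominator: v_5(43/14) = 0. Step 2 — apply |x|_p = p^{-v_p(x)} = 5^{0} = 1.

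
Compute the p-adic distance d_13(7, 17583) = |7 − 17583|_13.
d_13(7, 17583) = 1/2197

Step 1 — x − y = 7 − 17583 = -17576. Step 2 — v_13(-17576) = 3 (factor: -17576 = −(13^3 · 8); the sign does not affect v_p). Step 3 — |x − y|_13 = 13^{-3} = 1/2197.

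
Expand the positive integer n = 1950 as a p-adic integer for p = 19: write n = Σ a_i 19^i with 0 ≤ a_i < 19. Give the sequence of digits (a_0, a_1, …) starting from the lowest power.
(a_0, a_1, …) = (12, 7, 5)

Repeated division by 19 gives the digits low-to-high: 1950 = 12 + 7·19^1 + 5·19^2. Digit sequence: (12, 7, 5).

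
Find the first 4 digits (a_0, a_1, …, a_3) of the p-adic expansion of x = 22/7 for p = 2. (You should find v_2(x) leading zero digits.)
(a_0, …, a_3) = (0, 1, 0, 1)

v_2(22/7) = 1, so a_0 = ... = a_0 = 0. Factor out: x = 2^1 · u with u = 11/7 a unit in ℤ_2. Expand u iteratively via a_{v+i} = u_i mod 2, u_{i+1} = (u_i − a_{v+i})/2:
  u_0 = 11/7;  a_1 = 1;  u_1 = (u_0 − 1)/2 = 2/7
  u_1 = 2/7;  a_2 = 0;  u_2 = (u_1 − 0)/2 = 1/7
  u_2 = 1/7;  a_3 = 1;  u_3 = (u_2 − 1)/2 = -3/7
Digits: (0, 1, 0, 1).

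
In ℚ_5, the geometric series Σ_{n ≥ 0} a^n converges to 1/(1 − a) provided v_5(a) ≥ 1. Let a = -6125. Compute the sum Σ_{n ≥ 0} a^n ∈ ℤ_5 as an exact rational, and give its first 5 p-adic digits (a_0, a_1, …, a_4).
Σ a^n = 1/(1 − a) = 1/6126;  first 5 digits = (1, 0, 0, 1, 0)

v_5(a) = 3 ≥ 1, so the series converges in ℤ_5 to 1/(1 − a) = 1/(1 − (-6125)) = 1/6126. Expand this rational in ℤ_5: compute digits iteratively via d_i = x_i mod 5, x_{i+1} = (x_i − d_i)/5. The first 5 digits are (1, 0, 0, 1, 0).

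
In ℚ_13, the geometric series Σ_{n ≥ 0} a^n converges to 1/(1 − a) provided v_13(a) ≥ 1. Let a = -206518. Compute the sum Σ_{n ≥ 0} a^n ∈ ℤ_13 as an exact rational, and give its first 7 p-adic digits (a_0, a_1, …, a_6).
Σ a^n = 1/(1 − a) = 1/206519;  first 7 digits = (1, 0, 0, 10, 5, 12, 8)

v_13(a) = 3 ≥ 1, so the series converges in ℤ_13 to 1/(1 − a) = 1/(1 − (-206518)) = 1/206519. Expand this rational in ℤ_13: compute digits iteratively via d_i = x_i mod 13, x_{i+1} = (x_i − d_i)/13. The first 7 digits are (1, 0, 0, 10, 5, 12, 8).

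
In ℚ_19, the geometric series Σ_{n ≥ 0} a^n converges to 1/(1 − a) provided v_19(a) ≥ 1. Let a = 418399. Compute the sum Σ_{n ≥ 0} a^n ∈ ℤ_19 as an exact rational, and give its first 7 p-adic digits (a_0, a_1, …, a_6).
Σ a^n = 1/(1 − a) = -1/418398;  first 7 digits = (1, 0, 0, 4, 3, 0, 16)

v_19(a) = 3 ≥ 1, so the series converges in ℤ_19 to 1/(1 − a) = 1/(1 − 418399) = -1/418398. Expand this rational in ℤ_19: compute digits iteratively via d_i = x_i mod 19, x_{i+1} = (x_i − d_i)/19. The first 7 digits are (1, 0, 0, 4, 3, 0, 16).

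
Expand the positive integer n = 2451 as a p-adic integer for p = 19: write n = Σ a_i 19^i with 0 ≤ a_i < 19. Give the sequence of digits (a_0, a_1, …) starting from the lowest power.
(a_0, a_1, …) = (0, 15, 6)

Repeated division by 19 gives the digits low-to-high: 2451 = 15·19^1 + 6·19^2. Digit sequence: (0, 15, 6).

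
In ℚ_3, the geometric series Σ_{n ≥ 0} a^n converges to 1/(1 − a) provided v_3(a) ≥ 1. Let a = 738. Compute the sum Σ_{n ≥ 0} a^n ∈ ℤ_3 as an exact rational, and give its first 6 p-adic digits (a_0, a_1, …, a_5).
Σ a^n = 1/(1 − a) = -1/737;  first 6 digits = (1, 0, 1, 0, 1, 0)

v_3(a) = 2 ≥ 1, so the series converges in ℤ_3 to 1/(1 − a) = 1/(1 − 738) = -1/737. Expand this rational in ℤ_3: compute digits iteratively via d_i = x_i mod 3, x_{i+1} = (x_i − d_i)/3. The first 6 digits are (1, 0, 1, 0, 1, 0).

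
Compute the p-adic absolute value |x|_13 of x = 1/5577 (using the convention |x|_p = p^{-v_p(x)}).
|1/5577|_13 = 169

Step 1 — compute v_13(x) by factoring powers of 13 out of the numerator and denominator: v_13(1/5577) = -2. Step 2 — apply |x|_p = p^{-v_p(x)} = 13^{2} = 169.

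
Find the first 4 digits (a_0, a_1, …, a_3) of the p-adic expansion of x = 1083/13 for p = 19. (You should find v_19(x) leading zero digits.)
(a_0, …, a_3) = (0, 0, 9, 1)

v_19(1083/13) = 2, so a_0 = ... = a_1 = 0. Factor out: x = 19^2 · u with u = 3/13 a unit in ℤ_19. Expand u iteratively via a_{v+i} = u_i mod 19, u_{i+1} = (u_i − a_{v+i})/19:
  u_0 = 3/13;  a_2 = 9;  u_1 = (u_0 − 9)/19 = -6/13
  u_1 = -6/13;  a_3 = 1;  u_2 = (u_1 − 1)/19 = -1/13
Digits: (0, 0, 9, 1).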